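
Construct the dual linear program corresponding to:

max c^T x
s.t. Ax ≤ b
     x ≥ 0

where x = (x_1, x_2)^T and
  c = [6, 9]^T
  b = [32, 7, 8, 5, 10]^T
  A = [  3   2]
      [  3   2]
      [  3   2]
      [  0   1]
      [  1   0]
Minimize: z = 32y1 + 7y2 + 8y3 + 5y4 + 10y5

Subject to:
  C1: -3y1 - 3y2 - 3y3 - y5 ≤ -6
  C2: -2y1 - 2y2 - 2y3 - y4 ≤ -9
  y1, y2, y3, y4, y5 ≥ 0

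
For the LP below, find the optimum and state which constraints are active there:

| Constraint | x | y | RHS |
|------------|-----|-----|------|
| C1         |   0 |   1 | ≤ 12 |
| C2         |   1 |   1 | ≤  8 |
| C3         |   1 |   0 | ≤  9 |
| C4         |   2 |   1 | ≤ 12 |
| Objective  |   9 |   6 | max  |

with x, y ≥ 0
Optimal: x = 4, y = 4
Slack at optimum:
  C1: slack = 8
  C2: slack = 0 (binding)
  C3: slack = 5
  C4: slack = 0 (binding)
  x ≥ 0: x = 4
  y ≥ 0: y = 4
Binding constraints: C2, C4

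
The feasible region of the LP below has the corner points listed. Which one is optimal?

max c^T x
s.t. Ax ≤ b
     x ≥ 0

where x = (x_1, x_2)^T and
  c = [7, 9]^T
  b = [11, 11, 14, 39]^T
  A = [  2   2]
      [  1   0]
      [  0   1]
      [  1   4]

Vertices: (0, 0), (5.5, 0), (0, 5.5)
(0, 5.5) with z = 49.5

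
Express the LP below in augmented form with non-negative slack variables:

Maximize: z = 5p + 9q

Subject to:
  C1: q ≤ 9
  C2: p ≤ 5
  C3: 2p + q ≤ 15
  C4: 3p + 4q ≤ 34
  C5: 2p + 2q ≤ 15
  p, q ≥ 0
max z = 5p + 9q

s.t.
  q + s1 = 9
  p + s2 = 5
  2p + q + s3 = 15
  3p + 4q + s4 = 34
  2p + 2q + s5 = 15
  p, q, s1, s2, s3, s4, s5 ≥ 0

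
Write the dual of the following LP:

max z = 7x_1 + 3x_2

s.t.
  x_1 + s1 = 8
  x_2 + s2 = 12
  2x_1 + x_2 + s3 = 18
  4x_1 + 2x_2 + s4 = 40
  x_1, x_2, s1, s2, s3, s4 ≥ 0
Minimize: z = 8y1 + 12y2 + 18y3 + 40y4

Subject to:
  C1: -y1 - 2y3 - 4y4 ≤ -7
  C2: -y2 - y3 - 2y4 ≤ -3
  y1, y2, y3, y4 ≥ 0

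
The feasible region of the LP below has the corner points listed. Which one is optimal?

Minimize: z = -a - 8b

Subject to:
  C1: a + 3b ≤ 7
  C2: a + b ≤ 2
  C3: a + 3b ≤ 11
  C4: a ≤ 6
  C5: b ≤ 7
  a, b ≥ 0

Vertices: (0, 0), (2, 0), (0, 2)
Evaluating z = -a - 8b at each vertex:
  (0, 0): z = 0
  (2, 0): z = -2
  (0, 2): z = -16

The smallest value is z = -16, attained at (0, 2).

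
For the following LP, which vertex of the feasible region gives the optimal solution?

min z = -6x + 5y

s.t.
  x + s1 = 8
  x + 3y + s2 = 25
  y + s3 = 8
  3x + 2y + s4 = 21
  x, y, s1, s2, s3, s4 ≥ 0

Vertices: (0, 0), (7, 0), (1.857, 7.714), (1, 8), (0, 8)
(7, 0) with z = -42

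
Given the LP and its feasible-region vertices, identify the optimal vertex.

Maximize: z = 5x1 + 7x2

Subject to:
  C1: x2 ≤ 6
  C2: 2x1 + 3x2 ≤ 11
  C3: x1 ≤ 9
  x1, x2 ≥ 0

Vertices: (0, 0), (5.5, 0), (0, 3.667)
Evaluating z = 5x1 + 7x2 at each vertex:
  (0, 0): z = 0
  (5.5, 0): z = 27.5
  (0, 3.667): z = 25.67

The largest value is z = 27.5, attained at (5.5, 0).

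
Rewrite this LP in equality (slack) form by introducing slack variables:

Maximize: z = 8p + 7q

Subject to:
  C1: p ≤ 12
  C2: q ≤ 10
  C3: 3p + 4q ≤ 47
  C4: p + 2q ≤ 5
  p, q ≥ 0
max z = 8p + 7q

s.t.
  p + s1 = 12
  q + s2 = 10
  3p + 4q + s3 = 47
  p + 2q + s4 = 5
  p, q, s1, s2, s3, s4 ≥ 0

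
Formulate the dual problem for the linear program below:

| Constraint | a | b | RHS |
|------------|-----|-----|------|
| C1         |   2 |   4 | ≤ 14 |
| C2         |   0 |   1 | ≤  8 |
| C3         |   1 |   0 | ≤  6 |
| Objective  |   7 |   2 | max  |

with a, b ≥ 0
Minimize: z = 14y1 + 8y2 + 6y3

Subject to:
  C1: -2y1 - y3 ≤ -7
  C2: -4y1 - y2 ≤ -2
  y1, y2, y3 ≥ 0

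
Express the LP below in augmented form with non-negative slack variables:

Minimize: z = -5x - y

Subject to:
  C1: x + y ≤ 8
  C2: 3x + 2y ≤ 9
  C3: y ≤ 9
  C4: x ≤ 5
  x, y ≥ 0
min z = -5x - y

s.t.
  x + y + s1 = 8
  3x + 2y + s2 = 9
  y + s3 = 9
  x + s4 = 5
  x, y, s1, s2, s3, s4 ≥ 0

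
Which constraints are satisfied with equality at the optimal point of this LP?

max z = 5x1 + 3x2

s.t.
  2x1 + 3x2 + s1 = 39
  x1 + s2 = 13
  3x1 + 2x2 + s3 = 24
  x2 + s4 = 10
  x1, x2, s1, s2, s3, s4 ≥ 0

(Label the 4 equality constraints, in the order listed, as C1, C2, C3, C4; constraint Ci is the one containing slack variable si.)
Optimal: x1 = 8, x2 = 0
Slack at optimum:
  C1: slack = 23
  C2: slack = 5
  C3: slack = 0 (binding)
  C4: slack = 10
  x1 ≥ 0: x1 = 8
  x2 ≥ 0: x2 = 0 (binding)
Binding constraints: C3, x2 ≥ 0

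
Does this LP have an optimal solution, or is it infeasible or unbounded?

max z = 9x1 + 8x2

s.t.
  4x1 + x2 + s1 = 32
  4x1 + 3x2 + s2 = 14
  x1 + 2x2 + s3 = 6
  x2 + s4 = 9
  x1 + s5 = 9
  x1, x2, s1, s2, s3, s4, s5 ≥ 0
The point (2, 2) satisfies every constraint, so the LP is feasible; the constraints give x1 ≤ 9 and x2 ≤ 9, which with x1, x2 ≥ 0 keep the feasible region inside a bounded box. A feasible, bounded LP attains a finite optimum at a vertex.

Evaluating z = 9x1 + 8x2 at each vertex:
  (0, 0): z = 0
  (3.5, 0): z = 31.5
  (2, 2): z = 34
  (0, 3): z = 24

Bounded optimum: z* = 34 at (2, 2).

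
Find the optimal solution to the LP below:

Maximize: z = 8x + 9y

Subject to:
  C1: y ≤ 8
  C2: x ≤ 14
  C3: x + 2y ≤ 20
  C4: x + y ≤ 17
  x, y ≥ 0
Each vertex is the intersection of two constraint boundaries that also satisfies all remaining constraints:
  x = 0 and y = 0 → (0, 0)
  x = 14 and y = 0 → (14, 0)
  x = 14 and x + 2y = 20 → (14, 3)
  y = 8 and x + 2y = 20 → (4, 8)
  y = 8 and x = 0 → (0, 8)

Evaluating z = 8x + 9y at each vertex:
  (0, 0): z = 0
  (14, 0): z = 112
  (14, 3): z = 139
  (4, 8): z = 104
  (0, 8): z = 72

The maximum is at (14, 3) with z = 139.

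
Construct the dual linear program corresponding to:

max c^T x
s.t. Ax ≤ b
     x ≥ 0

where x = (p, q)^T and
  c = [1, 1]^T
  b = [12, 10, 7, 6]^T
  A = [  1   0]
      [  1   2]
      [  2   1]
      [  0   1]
Minimize: z = 12y1 + 10y2 + 7y3 + 6y4

Subject to:
  C1: -y1 - y2 - 2y3 ≤ -1
  C2: -2y2 - y3 - y4 ≤ -1
  y1, y2, y3, y4 ≥ 0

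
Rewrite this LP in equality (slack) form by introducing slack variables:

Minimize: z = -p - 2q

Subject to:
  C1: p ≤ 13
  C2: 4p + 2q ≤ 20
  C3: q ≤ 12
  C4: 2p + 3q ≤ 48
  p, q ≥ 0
min z = -p - 2q

s.t.
  p + s1 = 13
  4p + 2q + s2 = 20
  q + s3 = 12
  2p + 3q + s4 = 48
  p, q, s1, s2, s3, s4 ≥ 0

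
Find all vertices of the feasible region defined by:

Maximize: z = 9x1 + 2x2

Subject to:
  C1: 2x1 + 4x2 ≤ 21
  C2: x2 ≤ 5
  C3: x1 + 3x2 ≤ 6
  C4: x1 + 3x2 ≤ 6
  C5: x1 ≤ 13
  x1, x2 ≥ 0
Each vertex is the intersection of two constraint boundaries that also satisfies all remaining constraints:
  x1 = 0 and x2 = 0 → (0, 0)
  x1 + 3x2 = 6 and x2 = 0 → (6, 0)
  x1 + 3x2 = 6 and x1 = 0 → (0, 2)

Vertices: (0, 0), (6, 0), (0, 2)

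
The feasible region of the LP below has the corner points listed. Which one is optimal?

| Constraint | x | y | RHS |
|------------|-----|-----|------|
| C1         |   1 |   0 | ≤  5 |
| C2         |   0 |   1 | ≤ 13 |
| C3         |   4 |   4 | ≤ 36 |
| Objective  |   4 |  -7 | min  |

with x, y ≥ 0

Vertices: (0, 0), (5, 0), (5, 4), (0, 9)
(0, 9) with z = -63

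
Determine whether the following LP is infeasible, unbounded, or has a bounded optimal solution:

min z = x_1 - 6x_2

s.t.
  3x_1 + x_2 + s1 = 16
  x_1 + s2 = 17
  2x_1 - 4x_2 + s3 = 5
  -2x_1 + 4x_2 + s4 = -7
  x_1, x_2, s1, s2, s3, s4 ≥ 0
The row 2x_1 - 4x_2 + s3 = 5 with s3 ≥ 0 requires 2x_1 - 4x_2 ≤ 5, while the row -2x_1 + 4x_2 + s4 = -7 with s4 ≥ 0 is equivalent to 2x_1 - 4x_2 ≥ 7. Together they would need 7 ≤ 2x_1 - 4x_2 ≤ 5, which is impossible since 7 > 5. No point satisfies all constraints.

Infeasible: no point satisfies all constraints simultaneously.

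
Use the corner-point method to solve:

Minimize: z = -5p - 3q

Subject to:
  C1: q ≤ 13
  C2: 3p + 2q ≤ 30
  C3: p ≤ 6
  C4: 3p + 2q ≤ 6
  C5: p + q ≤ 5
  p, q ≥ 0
p = 2, q = 0, z = -10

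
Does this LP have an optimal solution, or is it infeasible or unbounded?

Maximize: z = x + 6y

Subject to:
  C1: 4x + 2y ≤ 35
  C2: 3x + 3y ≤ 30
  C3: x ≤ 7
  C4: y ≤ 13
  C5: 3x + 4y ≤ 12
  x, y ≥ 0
The point (0, 3) satisfies every constraint, so the LP is feasible; the constraints give x ≤ 7 and y ≤ 13, which with x, y ≥ 0 keep the feasible region inside a bounded box. A feasible, bounded LP attains a finite optimum at a vertex.

Evaluating z = x + 6y at each vertex:
  (0, 0): z = 0
  (4, 0): z = 4
  (0, 3): z = 18

Bounded optimum: z* = 18 at (0, 3).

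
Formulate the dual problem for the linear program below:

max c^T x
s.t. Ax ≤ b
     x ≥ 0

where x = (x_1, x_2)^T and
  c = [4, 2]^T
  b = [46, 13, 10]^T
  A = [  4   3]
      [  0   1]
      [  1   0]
Minimize: z = 46y1 + 13y2 + 10y3

Subject to:
  C1: -4y1 - y3 ≤ -4
  C2: -3y1 - y2 ≤ -2
  y1, y2, y3 ≥ 0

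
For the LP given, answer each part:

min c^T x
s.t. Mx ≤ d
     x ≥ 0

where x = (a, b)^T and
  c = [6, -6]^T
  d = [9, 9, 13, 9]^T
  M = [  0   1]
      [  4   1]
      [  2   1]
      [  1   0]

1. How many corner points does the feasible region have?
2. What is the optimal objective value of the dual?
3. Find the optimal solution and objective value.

1. 3
2. -54 (by strong duality, equal to the primal optimum)
3. a = 0, b = 9, z = -54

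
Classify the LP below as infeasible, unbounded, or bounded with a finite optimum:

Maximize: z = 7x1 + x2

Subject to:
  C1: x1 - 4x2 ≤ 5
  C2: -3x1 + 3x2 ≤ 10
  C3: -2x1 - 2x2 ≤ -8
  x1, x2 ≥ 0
Feasible point: (1, 3) satisfies every constraint, so the LP is feasible.
Direction d = (1, 1): for each constraint row a, a·d ≤ 0 —
  (1)(1) + (-4)(1) = -3 ≤ 0
  (-3)(1) + (3)(1) = 0 ≤ 0
  (-2)(1) + (-2)(1) = -4 ≤ 0
and d ≥ 0, so (1, 3) + t·d stays feasible for every t ≥ 0. Along this ray z = 7x1 + x2 changes by 8 per unit t, so z → +∞.

Unbounded: there is a feasible ray along which z → +∞.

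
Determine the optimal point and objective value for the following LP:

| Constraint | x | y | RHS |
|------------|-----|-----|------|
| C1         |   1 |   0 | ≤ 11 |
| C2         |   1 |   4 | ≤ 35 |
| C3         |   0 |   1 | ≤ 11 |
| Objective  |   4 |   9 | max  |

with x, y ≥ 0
x = 11, y = 6, z = 98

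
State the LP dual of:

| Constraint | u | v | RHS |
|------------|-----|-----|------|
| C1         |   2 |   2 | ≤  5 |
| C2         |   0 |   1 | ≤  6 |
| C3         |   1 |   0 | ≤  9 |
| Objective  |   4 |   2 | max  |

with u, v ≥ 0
Minimize: z = 5y1 + 6y2 + 9y3

Subject to:
  C1: -2y1 - y3 ≤ -4
  C2: -2y1 - y2 ≤ -2
  y1, y2, y3 ≥ 0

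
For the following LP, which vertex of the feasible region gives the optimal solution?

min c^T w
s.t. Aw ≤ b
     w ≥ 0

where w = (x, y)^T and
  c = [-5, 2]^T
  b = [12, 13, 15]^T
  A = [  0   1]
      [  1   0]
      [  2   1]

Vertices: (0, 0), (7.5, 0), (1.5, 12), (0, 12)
Evaluating z = -5x + 2y at each vertex:
  (0, 0): z = 0
  (7.5, 0): z = -37.5
  (1.5, 12): z = 16.5
  (0, 12): z = 24

The smallest value is z = -37.5, attained at (7.5, 0).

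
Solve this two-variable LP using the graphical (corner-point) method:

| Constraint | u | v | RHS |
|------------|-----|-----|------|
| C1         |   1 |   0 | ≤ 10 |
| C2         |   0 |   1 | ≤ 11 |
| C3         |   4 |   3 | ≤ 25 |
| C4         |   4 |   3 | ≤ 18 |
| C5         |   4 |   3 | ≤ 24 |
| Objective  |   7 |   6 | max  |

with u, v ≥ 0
Each vertex is the intersection of two constraint boundaries that also satisfies all remaining constraints:
  u = 0 and v = 0 → (0, 0)
  4u + 3v = 18 and v = 0 → (4.5, 0)
  4u + 3v = 18 and u = 0 → (0, 6)

Evaluating z = 7u + 6v at each vertex:
  (0, 0): z = 0
  (4.5, 0): z = 31.5
  (0, 6): z = 36

The maximum is at (0, 6) with z = 36.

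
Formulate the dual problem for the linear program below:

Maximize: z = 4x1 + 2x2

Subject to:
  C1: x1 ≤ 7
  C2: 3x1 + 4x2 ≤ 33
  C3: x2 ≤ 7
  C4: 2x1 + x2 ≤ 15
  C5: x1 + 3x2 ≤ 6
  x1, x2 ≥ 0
Minimize: z = 7y1 + 33y2 + 7y3 + 15y4 + 6y5

Subject to:
  C1: -y1 - 3y2 - 2y4 - y5 ≤ -4
  C2: -4y2 - y3 - y4 - 3y5 ≤ -2
  y1, y2, y3, y4, y5 ≥ 0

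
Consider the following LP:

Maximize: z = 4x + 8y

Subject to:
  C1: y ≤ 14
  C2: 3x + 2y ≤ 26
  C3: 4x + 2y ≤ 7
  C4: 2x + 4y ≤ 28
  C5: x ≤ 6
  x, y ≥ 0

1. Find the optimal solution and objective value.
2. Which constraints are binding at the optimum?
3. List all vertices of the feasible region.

1. x = 0, y = 3.5, z = 28
2. C3, x ≥ 0
3. (0, 0), (1.75, 0), (0, 3.5)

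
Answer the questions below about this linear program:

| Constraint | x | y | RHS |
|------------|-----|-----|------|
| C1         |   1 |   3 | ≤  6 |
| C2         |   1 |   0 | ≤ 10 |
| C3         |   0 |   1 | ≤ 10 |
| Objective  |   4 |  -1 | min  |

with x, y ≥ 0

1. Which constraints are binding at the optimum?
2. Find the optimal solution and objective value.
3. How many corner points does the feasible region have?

1. C1, x ≥ 0
2. x = 0, y = 2, z = -2
3. 3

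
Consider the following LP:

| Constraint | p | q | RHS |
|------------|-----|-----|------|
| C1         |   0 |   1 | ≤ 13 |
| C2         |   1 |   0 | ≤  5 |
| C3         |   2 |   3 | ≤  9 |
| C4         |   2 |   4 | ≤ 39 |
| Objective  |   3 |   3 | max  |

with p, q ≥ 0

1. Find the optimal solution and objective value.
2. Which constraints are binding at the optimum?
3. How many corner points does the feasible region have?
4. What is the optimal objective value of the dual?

1. p = 4.5, q = 0, z = 13.5
2. C3, q ≥ 0
3. 3
4. 13.5 (by strong duality, equal to the primal optimum)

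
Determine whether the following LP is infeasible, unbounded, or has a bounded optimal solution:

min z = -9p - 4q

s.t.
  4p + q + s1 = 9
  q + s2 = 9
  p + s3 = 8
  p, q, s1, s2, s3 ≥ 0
The point (0, 9) satisfies every constraint, so the LP is feasible; the constraints give p ≤ 8 and q ≤ 9, which with p, q ≥ 0 keep the feasible region inside a bounded box. A feasible, bounded LP attains a finite optimum at a vertex.

Evaluating z = -9p - 4q at each vertex:
  (0, 0): z = 0
  (2.25, 0): z = -20.25
  (0, 9): z = -36

Feasible with finite optimum z* = -36 at (0, 9).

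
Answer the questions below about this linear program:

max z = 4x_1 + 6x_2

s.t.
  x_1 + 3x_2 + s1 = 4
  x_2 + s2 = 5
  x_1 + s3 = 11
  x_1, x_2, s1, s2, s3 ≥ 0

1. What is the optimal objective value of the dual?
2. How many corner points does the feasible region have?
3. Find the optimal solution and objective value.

1. 16 (by strong duality, equal to the primal optimum)
2. 3
3. x_1 = 4, x_2 = 0, z = 16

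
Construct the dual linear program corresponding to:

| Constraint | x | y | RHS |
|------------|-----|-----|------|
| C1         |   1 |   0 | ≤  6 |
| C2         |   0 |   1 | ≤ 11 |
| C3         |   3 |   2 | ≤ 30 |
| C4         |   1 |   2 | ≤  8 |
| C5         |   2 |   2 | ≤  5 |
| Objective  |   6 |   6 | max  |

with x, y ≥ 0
Minimize: z = 6y1 + 11y2 + 30y3 + 8y4 + 5y5

Subject to:
  C1: -y1 - 3y3 - y4 - 2y5 ≤ -6
  C2: -y2 - 2y3 - 2y4 - 2y5 ≤ -6
  y1, y2, y3, y4, y5 ≥ 0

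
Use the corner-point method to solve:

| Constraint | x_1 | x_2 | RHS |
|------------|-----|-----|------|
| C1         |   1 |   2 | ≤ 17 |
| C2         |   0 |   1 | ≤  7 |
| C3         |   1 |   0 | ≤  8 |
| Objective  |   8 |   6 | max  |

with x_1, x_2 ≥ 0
Each vertex is the intersection of two constraint boundaries that also satisfies all remaining constraints:
  x_1 = 0 and x_2 = 0 → (0, 0)
  x_1 = 8 and x_2 = 0 → (8, 0)
  x_1 + 2x_2 = 17 and x_1 = 8 → (8, 4.5)
  x_1 + 2x_2 = 17 and x_2 = 7 → (3, 7)
  x_2 = 7 and x_1 = 0 → (0, 7)

Evaluating z = 8x_1 + 6x_2 at each vertex:
  (0, 0): z = 0
  (8, 0): z = 64
  (8, 4.5): z = 91
  (3, 7): z = 66
  (0, 7): z = 42

The maximum is at (8, 4.5) with z = 91.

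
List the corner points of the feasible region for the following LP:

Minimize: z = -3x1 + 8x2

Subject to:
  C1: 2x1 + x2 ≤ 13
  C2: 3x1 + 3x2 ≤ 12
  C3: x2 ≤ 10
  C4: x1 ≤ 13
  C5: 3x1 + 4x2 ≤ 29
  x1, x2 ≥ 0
Each vertex is the intersection of two constraint boundaries that also satisfies all remaining constraints:
  x1 = 0 and x2 = 0 → (0, 0)
  3x1 + 3x2 = 12 and x2 = 0 → (4, 0)
  3x1 + 3x2 = 12 and x1 = 0 → (0, 4)

Vertices: (0, 0), (4, 0), (0, 4)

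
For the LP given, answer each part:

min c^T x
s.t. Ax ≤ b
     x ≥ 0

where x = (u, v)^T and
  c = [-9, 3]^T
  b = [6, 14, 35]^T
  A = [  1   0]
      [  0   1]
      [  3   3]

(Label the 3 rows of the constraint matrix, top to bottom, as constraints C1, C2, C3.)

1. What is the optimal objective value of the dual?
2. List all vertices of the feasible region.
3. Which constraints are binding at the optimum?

1. -54 (by strong duality, equal to the primal optimum)
2. (0, 0), (6, 0), (6, 5.667), (0, 11.67)
3. C1, v ≥ 0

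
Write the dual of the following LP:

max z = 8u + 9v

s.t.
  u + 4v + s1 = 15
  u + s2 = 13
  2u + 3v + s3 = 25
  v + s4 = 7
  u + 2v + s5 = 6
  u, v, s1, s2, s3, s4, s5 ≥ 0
Minimize: z = 15y1 + 13y2 + 25y3 + 7y4 + 6y5

Subject to:
  C1: -y1 - y2 - 2y3 - y5 ≤ -8
  C2: -4y1 - 3y3 - y4 - 2y5 ≤ -9
  y1, y2, y3, y4, y5 ≥ 0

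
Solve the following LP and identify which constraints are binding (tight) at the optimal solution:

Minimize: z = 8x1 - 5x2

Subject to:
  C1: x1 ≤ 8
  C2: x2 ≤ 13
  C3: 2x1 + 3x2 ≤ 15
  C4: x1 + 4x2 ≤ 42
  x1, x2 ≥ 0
Optimal: x1 = 0, x2 = 5
Binding: C3, x1 ≥ 0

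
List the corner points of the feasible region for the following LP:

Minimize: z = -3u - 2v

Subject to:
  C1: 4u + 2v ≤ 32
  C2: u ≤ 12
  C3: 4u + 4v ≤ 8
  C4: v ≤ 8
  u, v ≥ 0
Each vertex is the intersection of two constraint boundaries that also satisfies all remaining constraints:
  u = 0 and v = 0 → (0, 0)
  4u + 4v = 8 and v = 0 → (2, 0)
  4u + 4v = 8 and u = 0 → (0, 2)

Vertices: (0, 0), (2, 0), (0, 2)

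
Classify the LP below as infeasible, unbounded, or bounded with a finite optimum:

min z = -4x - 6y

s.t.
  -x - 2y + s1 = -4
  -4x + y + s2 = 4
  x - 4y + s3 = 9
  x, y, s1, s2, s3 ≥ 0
Feasible point: (0, 2) satisfies every constraint, so the LP is feasible.
Direction d = (1, 1): for each constraint row a, a·d ≤ 0 —
  (-1)(1) + (-2)(1) = -3 ≤ 0
  (-4)(1) + (1)(1) = -3 ≤ 0
  (1)(1) + (-4)(1) = -3 ≤ 0
and d ≥ 0, so (0, 2) + t·d stays feasible for every t ≥ 0. Along this ray z = -4x - 6y changes by -10 per unit t, so z → −∞.

The LP is unbounded; z can be made arbitrarily small.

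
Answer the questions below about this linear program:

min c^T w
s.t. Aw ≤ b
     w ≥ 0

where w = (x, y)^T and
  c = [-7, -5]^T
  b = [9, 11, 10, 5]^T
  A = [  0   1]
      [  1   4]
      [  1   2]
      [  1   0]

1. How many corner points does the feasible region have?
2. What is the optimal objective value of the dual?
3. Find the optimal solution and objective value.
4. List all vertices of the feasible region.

1. 4
2. -42.5 (by strong duality, equal to the primal optimum)
3. x = 5, y = 1.5, z = -42.5
4. (0, 0), (5, 0), (5, 1.5), (0, 2.75)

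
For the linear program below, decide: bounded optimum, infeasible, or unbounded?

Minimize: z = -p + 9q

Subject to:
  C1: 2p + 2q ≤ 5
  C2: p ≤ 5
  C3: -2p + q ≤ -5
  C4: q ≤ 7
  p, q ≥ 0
The point (2.5, 0) satisfies every constraint, so the LP is feasible; the constraints give p ≤ 5 and q ≤ 7, which with p, q ≥ 0 keep the feasible region inside a bounded box. A feasible, bounded LP attains a finite optimum at a vertex.

Feasible with finite optimum z* = -2.5 at (2.5, 0).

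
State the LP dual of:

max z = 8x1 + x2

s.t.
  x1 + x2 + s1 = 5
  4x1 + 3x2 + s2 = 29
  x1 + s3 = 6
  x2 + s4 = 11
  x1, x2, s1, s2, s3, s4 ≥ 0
Minimize: z = 5y1 + 29y2 + 6y3 + 11y4

Subject to:
  C1: -y1 - 4y2 - y3 ≤ -8
  C2: -y1 - 3y2 - y4 ≤ -1
  y1, y2, y3, y4 ≥ 0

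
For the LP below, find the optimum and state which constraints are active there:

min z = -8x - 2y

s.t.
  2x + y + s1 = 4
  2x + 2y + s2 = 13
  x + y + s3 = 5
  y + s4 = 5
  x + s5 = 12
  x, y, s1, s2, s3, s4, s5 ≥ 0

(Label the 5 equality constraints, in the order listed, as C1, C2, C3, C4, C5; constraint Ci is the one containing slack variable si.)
Optimal: x = 2, y = 0
Slack at optimum:
  C1: slack = 0 (binding)
  C2: slack = 9
  C3: slack = 3
  C4: slack = 5
  C5: slack = 10
  x ≥ 0: x = 2
  y ≥ 0: y = 0 (binding)
Binding constraints: C1, y ≥ 0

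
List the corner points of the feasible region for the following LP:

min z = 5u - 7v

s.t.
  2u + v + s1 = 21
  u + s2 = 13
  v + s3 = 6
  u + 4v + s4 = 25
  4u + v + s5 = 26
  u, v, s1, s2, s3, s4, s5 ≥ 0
Each vertex is the intersection of two constraint boundaries that also satisfies all remaining constraints:
  u = 0 and v = 0 → (0, 0)
  4u + v = 26 and v = 0 → (6.5, 0)
  u + 4v = 25 and 4u + v = 26 → (5.267, 4.933)
  v = 6 and u + 4v = 25 → (1, 6)
  v = 6 and u = 0 → (0, 6)

Vertices: (0, 0), (6.5, 0), (5.267, 4.933), (1, 6), (0, 6)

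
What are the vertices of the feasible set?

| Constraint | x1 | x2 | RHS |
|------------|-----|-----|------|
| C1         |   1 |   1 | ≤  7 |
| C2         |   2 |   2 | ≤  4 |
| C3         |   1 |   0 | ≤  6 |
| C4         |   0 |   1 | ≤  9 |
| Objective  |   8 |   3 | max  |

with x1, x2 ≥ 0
Each vertex is the intersection of two constraint boundaries that also satisfies all remaining constraints:
  x1 = 0 and x2 = 0 → (0, 0)
  2x1 + 2x2 = 4 and x2 = 0 → (2, 0)
  2x1 + 2x2 = 4 and x1 = 0 → (0, 2)

Vertices: (0, 0), (2, 0), (0, 2)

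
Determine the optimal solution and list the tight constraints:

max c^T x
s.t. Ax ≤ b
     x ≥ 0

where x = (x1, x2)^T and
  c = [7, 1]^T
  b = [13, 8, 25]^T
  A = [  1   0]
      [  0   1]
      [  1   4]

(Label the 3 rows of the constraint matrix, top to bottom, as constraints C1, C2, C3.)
Optimal: x1 = 13, x2 = 3
Binding: C1, C3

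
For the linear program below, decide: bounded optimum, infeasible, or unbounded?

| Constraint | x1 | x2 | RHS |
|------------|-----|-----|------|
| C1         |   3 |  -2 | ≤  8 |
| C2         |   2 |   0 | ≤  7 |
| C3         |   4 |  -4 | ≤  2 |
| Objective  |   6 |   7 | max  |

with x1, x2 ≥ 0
Feasible point: (0, 0) satisfies every constraint, so the LP is feasible.
Direction d = (0, 1): for each constraint row a, a·d ≤ 0 —
  (3)(0) + (-2)(1) = -2 ≤ 0
  (2)(0) + (0)(1) = 0 ≤ 0
  (4)(0) + (-4)(1) = -4 ≤ 0
and d ≥ 0, so (0, 0) + t·d stays feasible for every t ≥ 0. Along this ray z = 6x1 + 7x2 changes by 7 per unit t, so z → +∞.

The LP is unbounded; z can be made arbitrarily large.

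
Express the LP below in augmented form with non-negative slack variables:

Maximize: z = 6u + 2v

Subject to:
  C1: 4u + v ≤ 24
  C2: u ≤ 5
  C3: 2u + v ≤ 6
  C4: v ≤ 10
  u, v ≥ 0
max z = 6u + 2v

s.t.
  4u + v + s1 = 24
  u + s2 = 5
  2u + v + s3 = 6
  v + s4 = 10
  u, v, s1, s2, s3, s4 ≥ 0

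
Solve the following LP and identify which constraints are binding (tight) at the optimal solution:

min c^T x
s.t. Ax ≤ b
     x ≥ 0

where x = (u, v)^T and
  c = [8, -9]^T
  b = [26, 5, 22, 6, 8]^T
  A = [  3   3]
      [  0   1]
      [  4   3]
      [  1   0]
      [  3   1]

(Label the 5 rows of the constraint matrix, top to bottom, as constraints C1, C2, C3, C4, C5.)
Optimal: u = 0, v = 5
Slack at optimum:
  C1: slack = 11
  C2: slack = 0 (binding)
  C3: slack = 7
  C4: slack = 6
  C5: slack = 3
  u ≥ 0: u = 0 (binding)
  v ≥ 0: v = 5
Binding constraints: C2, u ≥ 0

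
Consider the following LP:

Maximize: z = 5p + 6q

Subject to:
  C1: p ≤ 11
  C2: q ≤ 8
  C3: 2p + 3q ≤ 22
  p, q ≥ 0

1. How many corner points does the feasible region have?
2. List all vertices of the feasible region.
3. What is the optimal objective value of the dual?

1. 3
2. (0, 0), (11, 0), (0, 7.333)
3. 55 (by strong duality, equal to the primal optimum)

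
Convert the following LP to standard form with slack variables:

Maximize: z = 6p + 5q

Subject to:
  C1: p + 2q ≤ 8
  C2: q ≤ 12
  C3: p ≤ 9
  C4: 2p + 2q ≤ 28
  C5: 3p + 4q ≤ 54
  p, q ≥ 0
max z = 6p + 5q

s.t.
  p + 2q + s1 = 8
  q + s2 = 12
  p + s3 = 9
  2p + 2q + s4 = 28
  3p + 4q + s5 = 54
  p, q, s1, s2, s3, s4, s5 ≥ 0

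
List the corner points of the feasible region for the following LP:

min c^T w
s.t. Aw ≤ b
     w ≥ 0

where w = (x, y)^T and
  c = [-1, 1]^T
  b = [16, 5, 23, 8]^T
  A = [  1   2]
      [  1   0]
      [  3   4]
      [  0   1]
Each vertex is the intersection of two constraint boundaries that also satisfies all remaining constraints:
  x = 0 and y = 0 → (0, 0)
  x = 5 and y = 0 → (5, 0)
  x = 5 and 3x + 4y = 23 → (5, 2)
  3x + 4y = 23 and x = 0 → (0, 5.75)

Vertices: (0, 0), (5, 0), (5, 2), (0, 5.75)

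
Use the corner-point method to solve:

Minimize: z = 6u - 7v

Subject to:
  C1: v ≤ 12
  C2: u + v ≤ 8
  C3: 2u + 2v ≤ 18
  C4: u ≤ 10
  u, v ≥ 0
Each vertex is the intersection of two constraint boundaries that also satisfies all remaining constraints:
  u = 0 and v = 0 → (0, 0)
  u + v = 8 and v = 0 → (8, 0)
  u + v = 8 and u = 0 → (0, 8)

Evaluating z = 6u - 7v at each vertex:
  (0, 0): z = 0
  (8, 0): z = 48
  (0, 8): z = -56

The minimum is at (0, 8) with z = -56.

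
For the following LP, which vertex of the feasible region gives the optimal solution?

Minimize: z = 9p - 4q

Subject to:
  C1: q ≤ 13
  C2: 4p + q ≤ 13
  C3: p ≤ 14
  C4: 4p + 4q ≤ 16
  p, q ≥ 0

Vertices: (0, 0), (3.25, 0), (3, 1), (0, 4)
Evaluating z = 9p - 4q at each vertex:
  (0, 0): z = 0
  (3.25, 0): z = 29.25
  (3, 1): z = 23
  (0, 4): z = -16

The smallest value is z = -16, attained at (0, 4).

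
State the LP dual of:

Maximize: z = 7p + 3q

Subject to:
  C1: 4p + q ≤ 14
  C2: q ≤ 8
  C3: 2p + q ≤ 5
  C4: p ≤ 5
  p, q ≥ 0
Minimize: z = 14y1 + 8y2 + 5y3 + 5y4

Subject to:
  C1: -4y1 - 2y3 - y4 ≤ -7
  C2: -y1 - y2 - y3 ≤ -3
  y1, y2, y3, y4 ≥ 0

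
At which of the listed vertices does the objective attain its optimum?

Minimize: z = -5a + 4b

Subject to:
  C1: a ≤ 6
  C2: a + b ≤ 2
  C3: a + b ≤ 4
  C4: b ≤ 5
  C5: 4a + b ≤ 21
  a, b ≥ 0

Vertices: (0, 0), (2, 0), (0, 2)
Evaluating z = -5a + 4b at each vertex:
  (0, 0): z = 0
  (2, 0): z = -10
  (0, 2): z = 8

The smallest value is z = -10, attained at (2, 0).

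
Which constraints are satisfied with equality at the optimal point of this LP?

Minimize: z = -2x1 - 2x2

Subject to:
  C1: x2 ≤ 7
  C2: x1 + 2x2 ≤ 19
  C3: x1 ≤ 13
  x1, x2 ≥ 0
Optimal: x1 = 13, x2 = 3
Slack at optimum:
  C1: slack = 4
  C2: slack = 0 (binding)
  C3: slack = 0 (binding)
  x1 ≥ 0: x1 = 13
  x2 ≥ 0: x2 = 3
Binding constraints: C2, C3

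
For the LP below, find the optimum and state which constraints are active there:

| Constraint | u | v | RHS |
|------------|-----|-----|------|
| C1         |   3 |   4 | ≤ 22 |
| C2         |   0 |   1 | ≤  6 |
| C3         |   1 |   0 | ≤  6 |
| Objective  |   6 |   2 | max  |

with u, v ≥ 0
Optimal: u = 6, v = 1
Binding: C1, C3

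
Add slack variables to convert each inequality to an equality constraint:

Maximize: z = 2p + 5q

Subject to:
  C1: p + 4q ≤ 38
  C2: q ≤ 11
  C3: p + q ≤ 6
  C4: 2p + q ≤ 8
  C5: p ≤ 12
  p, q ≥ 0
max z = 2p + 5q

s.t.
  p + 4q + s1 = 38
  q + s2 = 11
  p + q + s3 = 6
  2p + q + s4 = 8
  p + s5 = 12
  p, q, s1, s2, s3, s4, s5 ≥ 0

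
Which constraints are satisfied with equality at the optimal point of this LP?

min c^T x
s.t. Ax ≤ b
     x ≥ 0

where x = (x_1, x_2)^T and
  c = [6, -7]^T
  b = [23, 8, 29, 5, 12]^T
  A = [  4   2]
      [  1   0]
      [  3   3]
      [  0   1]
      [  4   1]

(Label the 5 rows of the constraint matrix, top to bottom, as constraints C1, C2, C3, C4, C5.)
Optimal: x_1 = 0, x_2 = 5
Binding: C4, x_1 ≥ 0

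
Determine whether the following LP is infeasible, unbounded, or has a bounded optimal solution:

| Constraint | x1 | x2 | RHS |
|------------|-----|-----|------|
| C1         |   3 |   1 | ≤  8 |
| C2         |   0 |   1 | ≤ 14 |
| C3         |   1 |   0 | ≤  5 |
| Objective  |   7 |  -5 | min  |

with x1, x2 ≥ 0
The point (0, 8) satisfies every constraint, so the LP is feasible; the constraints give x1 ≤ 5 and x2 ≤ 14, which with x1, x2 ≥ 0 keep the feasible region inside a bounded box. A feasible, bounded LP attains a finite optimum at a vertex.

Bounded optimum: z* = -40 at (0, 8).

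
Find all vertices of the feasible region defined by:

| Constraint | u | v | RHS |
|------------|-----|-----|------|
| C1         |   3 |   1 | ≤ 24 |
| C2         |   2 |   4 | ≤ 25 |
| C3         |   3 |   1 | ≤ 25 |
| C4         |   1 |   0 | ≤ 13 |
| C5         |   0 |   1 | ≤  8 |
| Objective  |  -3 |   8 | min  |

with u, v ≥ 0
Each vertex is the intersection of two constraint boundaries that also satisfies all remaining constraints:
  u = 0 and v = 0 → (0, 0)
  3u + v = 24 and v = 0 → (8, 0)
  3u + v = 24 and 2u + 4v = 25 → (7.1, 2.7)
  2u + 4v = 25 and u = 0 → (0, 6.25)

Vertices: (0, 0), (8, 0), (7.1, 2.7), (0, 6.25)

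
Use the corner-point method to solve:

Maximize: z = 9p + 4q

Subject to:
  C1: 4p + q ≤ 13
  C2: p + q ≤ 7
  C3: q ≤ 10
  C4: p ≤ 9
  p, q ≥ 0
Each vertex is the intersection of two constraint boundaries that also satisfies all remaining constraints:
  p = 0 and q = 0 → (0, 0)
  4p + q = 13 and q = 0 → (3.25, 0)
  4p + q = 13 and p + q = 7 → (2, 5)
  p + q = 7 and p = 0 → (0, 7)

Evaluating z = 9p + 4q at each vertex:
  (0, 0): z = 0
  (3.25, 0): z = 29.25
  (2, 5): z = 38
  (0, 7): z = 28

The maximum is at (2, 5) with z = 38.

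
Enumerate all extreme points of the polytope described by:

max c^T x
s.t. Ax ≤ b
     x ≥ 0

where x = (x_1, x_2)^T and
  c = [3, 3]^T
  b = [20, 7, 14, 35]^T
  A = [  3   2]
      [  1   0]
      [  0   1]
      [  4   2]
Each vertex is the intersection of two constraint boundaries that also satisfies all remaining constraints:
  x_1 = 0 and x_2 = 0 → (0, 0)
  3x_1 + 2x_2 = 20 and x_2 = 0 → (6.667, 0)
  3x_1 + 2x_2 = 20 and x_1 = 0 → (0, 10)

Vertices: (0, 0), (6.667, 0), (0, 10)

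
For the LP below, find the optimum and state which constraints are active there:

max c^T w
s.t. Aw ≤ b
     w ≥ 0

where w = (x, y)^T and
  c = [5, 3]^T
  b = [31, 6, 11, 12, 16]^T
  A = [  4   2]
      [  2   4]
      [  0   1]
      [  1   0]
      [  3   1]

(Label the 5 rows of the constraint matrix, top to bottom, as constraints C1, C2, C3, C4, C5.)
Optimal: x = 3, y = 0
Binding: C2, y ≥ 0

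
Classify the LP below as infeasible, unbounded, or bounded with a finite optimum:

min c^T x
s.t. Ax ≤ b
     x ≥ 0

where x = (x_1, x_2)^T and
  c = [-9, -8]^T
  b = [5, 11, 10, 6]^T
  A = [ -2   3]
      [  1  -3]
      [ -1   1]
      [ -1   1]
Feasible point: (0, 0) satisfies every constraint, so the LP is feasible.
Direction d = (3, 2): for each constraint row a, a·d ≤ 0 —
  (-2)(3) + (3)(2) = 0 ≤ 0
  (1)(3) + (-3)(2) = -3 ≤ 0
  (-1)(3) + (1)(2) = -1 ≤ 0
  (-1)(3) + (1)(2) = -1 ≤ 0
and d ≥ 0, so (0, 0) + t·d stays feasible for every t ≥ 0. Along this ray z = -9x_1 - 8x_2 changes by -43 per unit t, so z → −∞.

Unbounded — the objective can decrease without bound over the feasible region.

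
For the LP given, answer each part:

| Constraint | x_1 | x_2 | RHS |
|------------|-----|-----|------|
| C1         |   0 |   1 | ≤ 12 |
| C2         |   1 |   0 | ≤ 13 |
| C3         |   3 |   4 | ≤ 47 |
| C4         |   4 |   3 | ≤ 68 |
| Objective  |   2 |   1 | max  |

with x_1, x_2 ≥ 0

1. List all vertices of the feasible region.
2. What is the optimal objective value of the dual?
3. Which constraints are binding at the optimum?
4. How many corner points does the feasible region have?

1. (0, 0), (13, 0), (13, 2), (0, 11.75)
2. 28 (by strong duality, equal to the primal optimum)
3. C2, C3
4. 4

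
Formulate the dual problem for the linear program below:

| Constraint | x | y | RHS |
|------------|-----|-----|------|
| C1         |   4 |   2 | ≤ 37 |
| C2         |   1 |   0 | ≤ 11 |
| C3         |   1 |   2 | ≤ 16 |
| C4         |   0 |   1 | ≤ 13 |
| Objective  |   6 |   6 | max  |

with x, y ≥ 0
Minimize: z = 37y1 + 11y2 + 16y3 + 13y4

Subject to:
  C1: -4y1 - y2 - y3 ≤ -6
  C2: -2y1 - 2y3 - y4 ≤ -6
  y1, y2, y3, y4 ≥ 0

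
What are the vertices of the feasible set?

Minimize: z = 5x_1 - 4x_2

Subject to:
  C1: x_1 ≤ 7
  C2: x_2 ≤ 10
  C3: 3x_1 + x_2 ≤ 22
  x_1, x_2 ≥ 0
Each vertex is the intersection of two constraint boundaries that also satisfies all remaining constraints:
  x_1 = 0 and x_2 = 0 → (0, 0)
  x_1 = 7 and x_2 = 0 → (7, 0)
  x_1 = 7 and 3x_1 + x_2 = 22 → (7, 1)
  x_2 = 10 and 3x_1 + x_2 = 22 → (4, 10)
  x_2 = 10 and x_1 = 0 → (0, 10)

Vertices: (0, 0), (7, 0), (7, 1), (4, 10), (0, 10)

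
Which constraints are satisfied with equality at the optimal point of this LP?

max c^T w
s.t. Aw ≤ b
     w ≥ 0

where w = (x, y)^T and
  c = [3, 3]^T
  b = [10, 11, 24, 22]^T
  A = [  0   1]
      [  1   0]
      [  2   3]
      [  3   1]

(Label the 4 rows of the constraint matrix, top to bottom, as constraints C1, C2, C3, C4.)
Optimal: x = 6, y = 4
Binding: C3, C4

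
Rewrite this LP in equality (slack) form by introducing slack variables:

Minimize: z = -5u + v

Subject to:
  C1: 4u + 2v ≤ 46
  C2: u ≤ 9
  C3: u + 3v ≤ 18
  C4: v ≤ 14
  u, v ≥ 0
min z = -5u + v

s.t.
  4u + 2v + s1 = 46
  u + s2 = 9
  u + 3v + s3 = 18
  v + s4 = 14
  u, v, s1, s2, s3, s4 ≥ 0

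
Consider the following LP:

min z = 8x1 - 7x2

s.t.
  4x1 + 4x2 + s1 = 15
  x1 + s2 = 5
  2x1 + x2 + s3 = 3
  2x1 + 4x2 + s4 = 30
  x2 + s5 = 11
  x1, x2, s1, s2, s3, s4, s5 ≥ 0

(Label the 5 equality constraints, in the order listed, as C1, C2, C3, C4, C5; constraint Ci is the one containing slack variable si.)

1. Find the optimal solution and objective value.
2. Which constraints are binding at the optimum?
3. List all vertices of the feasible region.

1. x1 = 0, x2 = 3, z = -21
2. C3, x1 ≥ 0
3. (0, 0), (1.5, 0), (0, 3)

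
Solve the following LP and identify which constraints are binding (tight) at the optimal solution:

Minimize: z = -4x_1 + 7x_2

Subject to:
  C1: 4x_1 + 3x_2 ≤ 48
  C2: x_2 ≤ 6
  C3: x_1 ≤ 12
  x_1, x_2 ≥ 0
Optimal: x_1 = 12, x_2 = 0
Slack at optimum:
  C1: slack = 0 (binding)
  C2: slack = 6
  C3: slack = 0 (binding)
  x_1 ≥ 0: x_1 = 12
  x_2 ≥ 0: x_2 = 0 (binding)
Binding constraints: C1, C3, x_2 ≥ 0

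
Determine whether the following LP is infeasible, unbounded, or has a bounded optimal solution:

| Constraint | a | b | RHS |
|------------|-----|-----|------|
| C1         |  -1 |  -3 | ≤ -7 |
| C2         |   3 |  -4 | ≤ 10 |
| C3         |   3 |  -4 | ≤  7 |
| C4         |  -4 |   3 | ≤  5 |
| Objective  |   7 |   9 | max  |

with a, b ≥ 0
Feasible point: (1, 2) satisfies every constraint, so the LP is feasible.
Direction d = (1, 1): for each constraint row a, a·d ≤ 0 —
  (-1)(1) + (-3)(1) = -4 ≤ 0
  (3)(1) + (-4)(1) = -1 ≤ 0
  (3)(1) + (-4)(1) = -1 ≤ 0
  (-4)(1) + (3)(1) = -1 ≤ 0
and d ≥ 0, so (1, 2) + t·d stays feasible for every t ≥ 0. Along this ray z = 7a + 9b changes by 16 per unit t, so z → +∞.

Unbounded: there is a feasible ray along which z → +∞.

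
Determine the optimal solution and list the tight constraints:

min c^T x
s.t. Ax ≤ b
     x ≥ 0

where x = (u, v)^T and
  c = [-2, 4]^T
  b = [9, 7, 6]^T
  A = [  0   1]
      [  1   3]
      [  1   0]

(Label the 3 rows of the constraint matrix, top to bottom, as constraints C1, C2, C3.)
Optimal: u = 6, v = 0
Slack at optimum:
  C1: slack = 9
  C2: slack = 1
  C3: slack = 0 (binding)
  u ≥ 0: u = 6
  v ≥ 0: v = 0 (binding)
Binding constraints: C3, v ≥ 0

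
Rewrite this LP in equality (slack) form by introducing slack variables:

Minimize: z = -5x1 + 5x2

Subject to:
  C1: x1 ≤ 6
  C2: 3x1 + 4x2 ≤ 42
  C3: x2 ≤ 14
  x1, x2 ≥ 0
min z = -5x1 + 5x2

s.t.
  x1 + s1 = 6
  3x1 + 4x2 + s2 = 42
  x2 + s3 = 14
  x1, x2, s1, s2, s3 ≥ 0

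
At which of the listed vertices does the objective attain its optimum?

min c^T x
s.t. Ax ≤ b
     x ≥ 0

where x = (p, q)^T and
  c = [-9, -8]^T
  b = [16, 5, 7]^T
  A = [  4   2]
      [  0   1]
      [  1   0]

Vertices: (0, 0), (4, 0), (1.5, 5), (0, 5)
Evaluating z = -9p - 8q at each vertex:
  (0, 0): z = 0
  (4, 0): z = -36
  (1.5, 5): z = -53.5
  (0, 5): z = -40

The smallest value is z = -53.5, attained at (1.5, 5).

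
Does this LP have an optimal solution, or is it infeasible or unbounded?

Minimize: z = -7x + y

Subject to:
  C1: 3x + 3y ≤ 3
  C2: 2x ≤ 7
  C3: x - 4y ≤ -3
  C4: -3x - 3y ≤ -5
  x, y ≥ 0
C1 requires 3x + 3y ≤ 3, while C4 (-3x - 3y ≤ -5) is equivalent to 3x + 3y ≥ 5. Together they would need 5 ≤ 3x + 3y ≤ 3, which is impossible since 5 > 3. No point satisfies all constraints.

The feasible region is empty; the LP is infeasible.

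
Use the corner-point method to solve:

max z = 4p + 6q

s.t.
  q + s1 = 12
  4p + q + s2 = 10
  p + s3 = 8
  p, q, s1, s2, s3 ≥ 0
Each vertex is the intersection of two constraint boundaries that also satisfies all remaining constraints:
  p = 0 and q = 0 → (0, 0)
  4p + q = 10 and q = 0 → (2.5, 0)
  4p + q = 10 and p = 0 → (0, 10)

Evaluating z = 4p + 6q at each vertex:
  (0, 0): z = 0
  (2.5, 0): z = 10
  (0, 10): z = 60

The maximum is at (0, 10) with z = 60.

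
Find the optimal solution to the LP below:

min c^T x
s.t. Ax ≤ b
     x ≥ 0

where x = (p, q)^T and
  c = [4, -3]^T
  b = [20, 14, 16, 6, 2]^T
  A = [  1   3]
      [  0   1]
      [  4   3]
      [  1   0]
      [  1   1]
p = 0, q = 2, z = -6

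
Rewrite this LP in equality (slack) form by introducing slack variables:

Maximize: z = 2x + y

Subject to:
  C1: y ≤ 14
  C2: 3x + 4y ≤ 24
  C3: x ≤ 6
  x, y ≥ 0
max z = 2x + y

s.t.
  y + s1 = 14
  3x + 4y + s2 = 24
  x + s3 = 6
  x, y, s1, s2, s3 ≥ 0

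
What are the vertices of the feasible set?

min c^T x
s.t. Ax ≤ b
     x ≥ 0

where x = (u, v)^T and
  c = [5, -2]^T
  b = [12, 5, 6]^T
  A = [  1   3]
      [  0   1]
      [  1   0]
Each vertex is the intersection of two constraint boundaries that also satisfies all remaining constraints:
  u = 0 and v = 0 → (0, 0)
  u = 6 and v = 0 → (6, 0)
  u + 3v = 12 and u = 6 → (6, 2)
  u + 3v = 12 and u = 0 → (0, 4)

Vertices: (0, 0), (6, 0), (6, 2), (0, 4)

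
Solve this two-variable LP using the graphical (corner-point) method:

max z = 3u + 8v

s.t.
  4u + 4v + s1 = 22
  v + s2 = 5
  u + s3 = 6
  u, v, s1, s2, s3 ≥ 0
Each vertex is the intersection of two constraint boundaries that also satisfies all remaining constraints:
  u = 0 and v = 0 → (0, 0)
  4u + 4v = 22 and v = 0 → (5.5, 0)
  4u + 4v = 22 and v = 5 → (0.5, 5)
  v = 5 and u = 0 → (0, 5)

Evaluating z = 3u + 8v at each vertex:
  (0, 0): z = 0
  (5.5, 0): z = 16.5
  (0.5, 5): z = 41.5
  (0, 5): z = 40

The maximum is at (0.5, 5) with z = 41.5.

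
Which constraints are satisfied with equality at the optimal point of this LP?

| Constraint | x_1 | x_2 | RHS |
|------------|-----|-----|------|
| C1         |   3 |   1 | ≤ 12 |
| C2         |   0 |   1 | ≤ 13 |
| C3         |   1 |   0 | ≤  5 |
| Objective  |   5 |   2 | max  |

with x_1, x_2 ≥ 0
Optimal: x_1 = 0, x_2 = 12
Binding: C1, x_1 ≥ 0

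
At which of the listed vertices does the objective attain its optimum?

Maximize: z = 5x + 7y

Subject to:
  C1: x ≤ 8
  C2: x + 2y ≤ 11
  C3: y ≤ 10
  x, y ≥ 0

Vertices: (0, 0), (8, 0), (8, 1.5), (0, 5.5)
(8, 1.5) with z = 50.5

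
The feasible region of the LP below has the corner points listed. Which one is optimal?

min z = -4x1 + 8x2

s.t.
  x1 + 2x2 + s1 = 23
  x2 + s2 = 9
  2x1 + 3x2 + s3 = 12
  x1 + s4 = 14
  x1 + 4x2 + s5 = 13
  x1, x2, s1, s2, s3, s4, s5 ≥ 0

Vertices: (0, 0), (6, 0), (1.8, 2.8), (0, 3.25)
(6, 0) with z = -24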